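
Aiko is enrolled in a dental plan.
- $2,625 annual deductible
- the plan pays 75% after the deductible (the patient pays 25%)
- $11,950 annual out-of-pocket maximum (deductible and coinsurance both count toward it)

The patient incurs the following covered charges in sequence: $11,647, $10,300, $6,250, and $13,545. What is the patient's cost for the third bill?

Claim 1 — $11,647: $2,625 to deductible, leaving $9,022; patient's 25% is $2,255.50. Patient pays $4,880.50; OOP now $4,880.50.
Claim 2 — $10,300: 25% coinsurance on $10,300 = $2,575. Cost to patient: $2,575. OOP to date $7,455.50.
Claim 3 — $6,250: deductible already satisfied, so patient's share is 25% × $6,250 = $1,562.50. Patient owes $1,562.50 (running OOP $9,018).

$1,562.50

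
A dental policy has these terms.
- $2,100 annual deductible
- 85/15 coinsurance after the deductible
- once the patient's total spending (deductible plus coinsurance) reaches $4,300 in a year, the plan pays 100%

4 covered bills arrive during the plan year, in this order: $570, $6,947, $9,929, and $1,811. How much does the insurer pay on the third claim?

Bill 1, $570: fully absorbed by the deductible. Cost to patient: $570. OOP to date $570. Plan pays $570 − $570 = $0.
Bill 2, $6,947: deductible takes $1,530, $5,417 remains; patient's 15% is $812.55. Patient pays $2,342.55; OOP now $2,912.55. Plan pays $6,947 − $2,342.55 = $4,604.45.
Bill 3, $9,929: deductible already satisfied, so patient's share is 15% × $9,929 = $1,489.35. OOP would hit $4,401.90 > $4,300, so the cap limits the patient to $4,300 − $2,912.55 = $1,387.45. Insurer: $9,929 − $1,387.45 = $8,541.55.

$8,541.55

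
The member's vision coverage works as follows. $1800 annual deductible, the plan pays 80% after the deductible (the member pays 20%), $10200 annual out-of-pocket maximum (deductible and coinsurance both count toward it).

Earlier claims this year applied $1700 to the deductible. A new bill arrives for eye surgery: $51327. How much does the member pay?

Remaining deductible: $1800 − $1700 = $100.
The remaining $51227 (= $51327 − $100) moves to coinsurance.
Coinsurance: $51227 × 20% = $10245.40.
That puts the member's cost at $100 + $10245.40 = $10345.40 before any cap.
That would bring total out-of-pocket to $12045.40, past the $10200 cap. The member is capped at $10200 − $1700 = $8500 on this claim.

$8500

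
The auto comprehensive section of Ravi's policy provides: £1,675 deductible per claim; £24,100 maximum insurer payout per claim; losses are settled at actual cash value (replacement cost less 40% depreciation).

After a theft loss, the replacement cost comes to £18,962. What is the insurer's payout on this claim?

Actual cash value after 40% depreciation: £18,962 × 60% = £11,377.20.
Less the £1,675 deductible: £11,377.20 − £1,675 = £9,702.20.
That's under the £24,100 cap, so the insurer reimburses the full £9,702.20.

£9,702.20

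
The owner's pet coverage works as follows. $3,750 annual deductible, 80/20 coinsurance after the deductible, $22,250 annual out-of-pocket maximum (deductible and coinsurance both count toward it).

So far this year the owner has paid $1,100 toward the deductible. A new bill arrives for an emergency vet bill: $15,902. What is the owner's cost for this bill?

$5,300.40

Deductible still to meet: $3,750 − $1,100 = $2,650.
The remaining $13,252 (= $15,902 − $2,650) moves to coinsurance.
20% of $13,252 = $2,650.40 falls to the owner.
So the owner owes $2,650 + $2,650.40 = $5,300.40 before any cap.
Cumulative spending $1,100 + $5,300.40 = $6,400.40 stays under the $22,250 maximum.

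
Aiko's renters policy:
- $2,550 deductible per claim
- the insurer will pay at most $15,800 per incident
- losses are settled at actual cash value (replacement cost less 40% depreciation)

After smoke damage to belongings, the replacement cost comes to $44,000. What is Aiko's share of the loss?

$28,200

Depreciate 40%: the covered value is $44,000 × 0.6 = $26,400.
Less the $2,550 deductible: $26,400 − $2,550 = $23,850.
Since $23,850 > $15,800, the payout is capped at $15,800.
Out of pocket: $44,000 − $15,800 = $28,200.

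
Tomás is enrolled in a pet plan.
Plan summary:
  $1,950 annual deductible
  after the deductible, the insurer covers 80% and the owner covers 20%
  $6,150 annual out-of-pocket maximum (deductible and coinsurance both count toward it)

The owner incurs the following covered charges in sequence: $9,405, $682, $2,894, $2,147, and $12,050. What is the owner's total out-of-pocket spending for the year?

Claim 1 — $9,405: $1,950 to deductible, leaving $7,455; owner's 20% is $1,491. Cost to owner: $3,441. OOP to date $3,441.
Claim 2 — $682: 20% coinsurance on $682 = $136.40. Owner owes $136.40 (running OOP $3,577.40).
Claim 3 — $2,894: deductible met; 20% of $2,894 = $578.80. Cost to owner: $578.80. OOP to date $4,156.20.
Claim 4 — $2,147: 20% coinsurance on $2,147 = $429.40. Owner pays $429.40; OOP now $4,585.60.
Claim 5 — $12,050: deductible met; 20% of $12,050 = $2,410. That would push OOP to $6,995.60, over the $6,150 cap, so owner pays $6,150 − $4,585.60 = $1,564.40.
Summing the owner's payments: $3,441 + $136.40 + $578.80 + $429.40 + $1,564.40 = $6,150.

$6,150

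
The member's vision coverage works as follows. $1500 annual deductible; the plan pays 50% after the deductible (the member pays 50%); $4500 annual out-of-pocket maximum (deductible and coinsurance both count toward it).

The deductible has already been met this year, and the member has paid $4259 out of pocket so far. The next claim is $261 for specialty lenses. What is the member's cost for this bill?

$130.50

The deductible is already satisfied, so the full bill goes to coinsurance.
50% of $261 = $130.50 falls to the member.
Cumulative spending $4259 + $130.50 = $4389.50 stays under the $4500 maximum.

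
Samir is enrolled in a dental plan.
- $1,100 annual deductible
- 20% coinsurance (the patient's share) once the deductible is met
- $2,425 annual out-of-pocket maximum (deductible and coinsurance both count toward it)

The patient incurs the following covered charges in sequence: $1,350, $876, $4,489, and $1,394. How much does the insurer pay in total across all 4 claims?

$5,684

Bill 1, $1,350: $1,100 finishes the deductible; $250 goes to coinsurance; 20% of $250 = $50. Patient pays $1,150; OOP now $1,150. Plan pays $1,350 − $1,150 = $200.
Bill 2, $876: deductible already satisfied, so patient's share is 20% × $876 = $175.20. Patient pays $175.20; OOP now $1,325.20. Insurer: $876 − $175.20 = $700.80.
Bill 3, $4,489: deductible already satisfied, so patient's share is 20% × $4,489 = $897.80. Patient owes $897.80 (running OOP $2,223). Plan pays $4,489 − $897.80 = $3,591.20.
Bill 4, $1,394: 20% coinsurance on $1,394 = $278.80. That would push OOP to $2,501.80, over the $2,425 cap, so patient pays $2,425 − $2,223 = $202. Plan pays $1,394 − $202 = $1,192.
Insurer total: $200 + $700.80 + $3,591.20 + $1,192 = $5,684.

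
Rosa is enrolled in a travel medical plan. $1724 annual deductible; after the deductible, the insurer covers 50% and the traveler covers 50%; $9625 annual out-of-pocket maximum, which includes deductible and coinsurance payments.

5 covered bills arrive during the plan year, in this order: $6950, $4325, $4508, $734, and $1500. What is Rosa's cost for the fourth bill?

$367

Claim 1 ($6950): deductible takes $1724, $5226 remains; 50% of $5226 = $2613. Traveler pays $4337; OOP now $4337.
Claim 2 ($4325): deductible met; 50% of $4325 = $2162.50. Cost to traveler: $2162.50. OOP to date $6499.50.
Claim 3 ($4508): deductible already satisfied, so traveler's share is 50% × $4508 = $2254. Traveler pays $2254; OOP now $8753.50.
Claim 4 ($734): 50% coinsurance on $734 = $367. Traveler pays $367; OOP now $9120.50.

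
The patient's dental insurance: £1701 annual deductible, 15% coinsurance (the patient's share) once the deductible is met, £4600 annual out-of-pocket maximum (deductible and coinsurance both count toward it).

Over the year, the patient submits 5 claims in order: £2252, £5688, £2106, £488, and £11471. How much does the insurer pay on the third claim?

£1790.10

#1 (£2252): £1701 finishes the deductible; £551 goes to coinsurance; patient's 15% is £82.65. Patient pays £1783.65; OOP now £1783.65. Plan pays £2252 − £1783.65 = £468.35.
#2 (£5688): 15% coinsurance on £5688 = £853.20. Patient pays £853.20; OOP now £2636.85. Insurer: £5688 − £853.20 = £4834.80.
#3 (£2106): deductible already satisfied, so patient's share is 15% × £2106 = £315.90. Cost to patient: £315.90. OOP to date £2952.75. Insurer: £2106 − £315.90 = £1790.10.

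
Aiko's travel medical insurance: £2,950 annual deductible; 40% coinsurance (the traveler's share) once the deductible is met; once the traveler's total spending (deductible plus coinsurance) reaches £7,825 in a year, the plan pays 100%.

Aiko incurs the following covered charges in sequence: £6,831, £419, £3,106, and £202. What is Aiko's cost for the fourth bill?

£80.80

Claim 1 — £6,831: deductible takes £2,950, £3,881 remains; traveler's 40% is £1,552.40. Traveler owes £4,502.40 (running OOP £4,502.40).
Claim 2 — £419: deductible met; 40% of £419 = £167.60. Cost to traveler: £167.60. OOP to date £4,670.
Claim 3 — £3,106: 40% coinsurance on £3,106 = £1,242.40. Traveler pays £1,242.40; OOP now £5,912.40.
Claim 4 — £202: deductible already satisfied, so traveler's share is 40% × £202 = £80.80. Cost to traveler: £80.80. OOP to date £5,993.20.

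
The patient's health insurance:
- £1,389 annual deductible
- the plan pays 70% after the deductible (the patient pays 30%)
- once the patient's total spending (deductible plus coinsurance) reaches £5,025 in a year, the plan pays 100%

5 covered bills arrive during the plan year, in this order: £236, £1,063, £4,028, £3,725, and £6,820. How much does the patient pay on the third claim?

#1 (£236): fully absorbed by the deductible. Cost to patient: £236. OOP to date £236.
#2 (£1,063): fully absorbed by the deductible. Patient pays £1,063; OOP now £1,299.
#3 (£4,028): £90 to deductible, leaving £3,938; patient's 30% is £1,181.40. Patient pays £1,271.40; OOP now £2,570.40.

£1,271.40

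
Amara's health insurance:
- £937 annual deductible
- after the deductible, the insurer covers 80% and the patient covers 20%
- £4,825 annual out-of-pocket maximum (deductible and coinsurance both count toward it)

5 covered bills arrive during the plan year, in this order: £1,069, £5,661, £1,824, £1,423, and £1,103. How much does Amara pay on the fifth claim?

#1 (£1,069): deductible takes £937, £132 remains; patient's 20% is £26.40. Cost to patient: £963.40. OOP to date £963.40.
#2 (£5,661): deductible already satisfied, so patient's share is 20% × £5,661 = £1,132.20. Patient owes £1,132.20 (running OOP £2,095.60).
#3 (£1,824): deductible already satisfied, so patient's share is 20% × £1,824 = £364.80. Patient owes £364.80 (running OOP £2,460.40).
#4 (£1,423): deductible already satisfied, so patient's share is 20% × £1,423 = £284.60. Cost to patient: £284.60. OOP to date £2,745.
#5 (£1,103): 20% coinsurance on £1,103 = £220.60. Cost to patient: £220.60. OOP to date £2,965.60.

£220.60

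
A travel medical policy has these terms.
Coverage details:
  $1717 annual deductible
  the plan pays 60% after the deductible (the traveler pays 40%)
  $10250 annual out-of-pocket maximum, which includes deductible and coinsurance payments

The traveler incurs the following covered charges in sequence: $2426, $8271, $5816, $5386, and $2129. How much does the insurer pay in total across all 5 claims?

$13778

#1 ($2426): $1717 finishes the deductible; $709 goes to coinsurance; traveler's 40% is $283.60. Cost to traveler: $2000.60. OOP to date $2000.60. Insurer: $2426 − $2000.60 = $425.40.
#2 ($8271): deductible met; 40% of $8271 = $3308.40. Traveler owes $3308.40 (running OOP $5309). Plan pays $8271 − $3308.40 = $4962.60.
#3 ($5816): deductible already satisfied, so traveler's share is 40% × $5816 = $2326.40. Cost to traveler: $2326.40. OOP to date $7635.40. Plan pays $5816 − $2326.40 = $3489.60.
#4 ($5386): deductible already satisfied, so traveler's share is 40% × $5386 = $2154.40. Cost to traveler: $2154.40. OOP to date $9789.80. Insurer: $5386 − $2154.40 = $3231.60.
#5 ($2129): deductible already satisfied, so traveler's share is 40% × $2129 = $851.60. Adding that to $9789.80 gives $10641.40, past the $10250 cap; traveler pays only $10250 − $9789.80 = $460.20. Plan pays $2129 − $460.20 = $1668.80.
Insurer total = bills − traveler's total = $24028 − $10250 = $13778.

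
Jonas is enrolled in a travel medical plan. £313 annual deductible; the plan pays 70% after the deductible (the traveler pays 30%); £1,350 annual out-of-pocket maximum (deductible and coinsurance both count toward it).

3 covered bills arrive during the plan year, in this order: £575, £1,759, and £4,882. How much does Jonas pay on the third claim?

#1 (£575): £313 finishes the deductible; £262 goes to coinsurance; coinsurance £262 × 30% = £78.60. Cost to traveler: £391.60. OOP to date £391.60.
#2 (£1,759): deductible met; 30% of £1,759 = £527.70. Cost to traveler: £527.70. OOP to date £919.30.
#3 (£4,882): deductible already satisfied, so traveler's share is 30% × £4,882 = £1,464.60. That would push OOP to £2,383.90, over the £1,350 cap, so traveler pays £1,350 − £919.30 = £430.70.

£430.70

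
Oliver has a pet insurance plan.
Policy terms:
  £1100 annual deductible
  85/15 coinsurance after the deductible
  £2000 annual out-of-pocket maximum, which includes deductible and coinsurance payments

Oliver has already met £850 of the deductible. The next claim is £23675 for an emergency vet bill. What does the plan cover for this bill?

Deductible still to meet: £1100 − £850 = £250.
The remaining £23425 (= £23675 − £250) moves to coinsurance.
15% of £23425 = £3513.75 falls to the owner.
That puts the owner's cost at £250 + £3513.75 = £3763.75 before any cap.
Year-to-date out-of-pocket would reach £850 + £3763.75 = £4613.75, above the £2000 maximum, so the owner pays only £2000 − £850 = £1150.
The plan picks up £23675 − £1150 = £22525.

£22525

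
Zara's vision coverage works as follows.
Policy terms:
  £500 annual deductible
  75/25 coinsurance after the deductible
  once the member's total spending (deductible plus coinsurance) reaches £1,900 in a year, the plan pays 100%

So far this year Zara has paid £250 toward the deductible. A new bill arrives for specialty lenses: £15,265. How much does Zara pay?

Remaining deductible: £500 − £250 = £250.
After the £250 deductible portion, £15,265 − £250 = £15,015 is subject to coinsurance.
Member's 25% share of £15,015 is £3,753.75.
So the member owes £250 + £3,753.75 = £4,003.75 before any cap.
That would bring total out-of-pocket to £4,253.75, past the £1,900 cap. The member is capped at £1,900 − £250 = £1,650 on this claim.

£1,650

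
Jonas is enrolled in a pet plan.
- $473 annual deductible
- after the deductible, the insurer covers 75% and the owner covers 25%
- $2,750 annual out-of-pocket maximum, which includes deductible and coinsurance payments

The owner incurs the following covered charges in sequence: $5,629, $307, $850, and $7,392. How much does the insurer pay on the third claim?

Bill 1, $5,629: $473 finishes the deductible; $5,156 goes to coinsurance; coinsurance $5,156 × 25% = $1,289. Owner owes $1,762 (running OOP $1,762). Plan pays $5,629 − $1,762 = $3,867.
Bill 2, $307: deductible already satisfied, so owner's share is 25% × $307 = $76.75. Owner owes $76.75 (running OOP $1,838.75). Insurer: $307 − $76.75 = $230.25.
Bill 3, $850: deductible met; 25% of $850 = $212.50. Owner owes $212.50 (running OOP $2,051.25). Insurer: $850 − $212.50 = $637.50.

$637.50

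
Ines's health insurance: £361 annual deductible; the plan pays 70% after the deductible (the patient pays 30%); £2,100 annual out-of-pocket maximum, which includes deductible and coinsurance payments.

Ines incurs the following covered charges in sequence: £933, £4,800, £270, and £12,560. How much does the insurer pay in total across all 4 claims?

#1 (£933): deductible takes £361, £572 remains; coinsurance £572 × 30% = £171.60. Cost to patient: £532.60. OOP to date £532.60. Plan pays £933 − £532.60 = £400.40.
#2 (£4,800): deductible already satisfied, so patient's share is 30% × £4,800 = £1,440. Patient owes £1,440 (running OOP £1,972.60). Plan pays £4,800 − £1,440 = £3,360.
#3 (£270): deductible met; 30% of £270 = £81. Patient owes £81 (running OOP £2,053.60). Insurer: £270 − £81 = £189.
#4 (£12,560): deductible already satisfied, so patient's share is 30% × £12,560 = £3,768. Adding that to £2,053.60 gives £5,821.60, past the £2,100 cap; patient pays only £2,100 − £2,053.60 = £46.40. Plan pays £12,560 − £46.40 = £12,513.60.
Insurer total = bills − patient's total = £18,563 − £2,100 = £16,463.

£16,463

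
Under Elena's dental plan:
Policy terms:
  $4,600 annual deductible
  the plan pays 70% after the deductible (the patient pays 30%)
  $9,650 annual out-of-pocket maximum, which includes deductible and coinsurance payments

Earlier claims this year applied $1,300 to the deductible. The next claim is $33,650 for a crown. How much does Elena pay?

$8,350

Deductible still to meet: $4,600 − $1,300 = $3,300.
That leaves $33,650 − $3,300 = $30,350 for coinsurance.
30% of $30,350 = $9,105 falls to the patient.
Patient responsibility before any cap: $3,300 + $9,105 = $12,405.
That would bring total out-of-pocket to $13,705, past the $9,650 cap. The patient is capped at $9,650 − $1,300 = $8,350 on this claim.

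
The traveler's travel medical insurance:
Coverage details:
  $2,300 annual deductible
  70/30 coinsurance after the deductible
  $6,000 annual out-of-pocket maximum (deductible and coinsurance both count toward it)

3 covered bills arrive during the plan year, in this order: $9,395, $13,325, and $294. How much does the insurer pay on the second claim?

Bill 1, $9,395: deductible takes $2,300, $7,095 remains; traveler's 30% is $2,128.50. Cost to traveler: $4,428.50. OOP to date $4,428.50. Plan pays $9,395 − $4,428.50 = $4,966.50.
Bill 2, $13,325: deductible met; 30% of $13,325 = $3,997.50. That would push OOP to $8,426, over the $6,000 cap, so traveler pays $6,000 − $4,428.50 = $1,571.50. Insurer: $13,325 − $1,571.50 = $11,753.50.

$11,753.50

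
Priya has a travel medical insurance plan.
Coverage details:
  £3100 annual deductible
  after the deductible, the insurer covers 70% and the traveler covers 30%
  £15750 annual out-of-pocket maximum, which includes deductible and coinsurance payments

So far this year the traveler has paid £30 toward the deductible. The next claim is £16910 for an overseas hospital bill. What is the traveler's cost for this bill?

£7222

Deductible still to meet: £3100 − £30 = £3070.
The remaining £13840 (= £16910 − £3070) moves to coinsurance.
30% of £13840 = £4152 falls to the traveler.
Traveler responsibility before any cap: £3070 + £4152 = £7222.
Year-to-date out-of-pocket becomes £30 + £7222 = £7252, still under the £15750 maximum, so no cap applies.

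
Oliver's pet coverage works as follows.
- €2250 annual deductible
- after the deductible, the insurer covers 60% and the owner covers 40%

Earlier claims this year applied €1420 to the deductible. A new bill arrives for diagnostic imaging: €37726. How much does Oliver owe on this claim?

€1420 of the €2250 deductible is already met, leaving €830.
After the €830 deductible portion, €37726 − €830 = €36896 is subject to coinsurance.
Coinsurance: €36896 × 40% = €14758.40.
So the owner owes €830 + €14758.40 = €15588.40.

€15588.40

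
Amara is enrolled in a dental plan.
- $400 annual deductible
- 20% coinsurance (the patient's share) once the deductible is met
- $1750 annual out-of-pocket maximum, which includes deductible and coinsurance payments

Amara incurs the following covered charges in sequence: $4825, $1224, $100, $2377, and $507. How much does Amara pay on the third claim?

Bill 1, $4825: $400 to deductible, leaving $4425; 20% of $4425 = $885. Patient owes $1285 (running OOP $1285).
Bill 2, $1224: deductible already satisfied, so patient's share is 20% × $1224 = $244.80. Patient pays $244.80; OOP now $1529.80.
Bill 3, $100: 20% coinsurance on $100 = $20. Patient pays $20; OOP now $1549.80.

$20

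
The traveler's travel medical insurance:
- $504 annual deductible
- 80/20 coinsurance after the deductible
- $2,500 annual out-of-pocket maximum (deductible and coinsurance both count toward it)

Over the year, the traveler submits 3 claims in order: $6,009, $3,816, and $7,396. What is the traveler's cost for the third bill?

$131.80

Claim 1 ($6,009): $504 finishes the deductible; $5,505 goes to coinsurance; traveler's 20% is $1,101. Traveler pays $1,605; OOP now $1,605.
Claim 2 ($3,816): 20% coinsurance on $3,816 = $763.20. Traveler pays $763.20; OOP now $2,368.20.
Claim 3 ($7,396): deductible already satisfied, so traveler's share is 20% × $7,396 = $1,479.20. Adding that to $2,368.20 gives $3,847.40, past the $2,500 cap; traveler pays only $2,500 − $2,368.20 = $131.80.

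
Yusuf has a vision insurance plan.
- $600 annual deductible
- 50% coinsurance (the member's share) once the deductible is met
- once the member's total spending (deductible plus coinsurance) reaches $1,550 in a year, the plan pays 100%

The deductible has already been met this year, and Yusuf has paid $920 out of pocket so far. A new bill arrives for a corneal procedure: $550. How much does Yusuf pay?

The deductible is already satisfied, so the full bill goes to coinsurance.
50% of $550 = $275 falls to the member.
Year-to-date out-of-pocket becomes $920 + $275 = $1,195, still under the $1,550 maximum, so no cap applies.

$275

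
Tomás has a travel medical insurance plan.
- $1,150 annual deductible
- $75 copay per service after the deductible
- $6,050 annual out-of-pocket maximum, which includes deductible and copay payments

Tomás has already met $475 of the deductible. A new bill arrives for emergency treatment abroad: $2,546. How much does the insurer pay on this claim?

$1,796

Deductible still to meet: $1,150 − $475 = $675.
That leaves $2,546 − $675 = $1,871 for the copay.
Copay on this service: $75.
So the traveler owes $675 + $75 = $750 before any cap.
Year-to-date out-of-pocket becomes $475 + $750 = $1,225, still under the $6,050 maximum, so no cap applies.
The plan picks up $2,546 − $750 = $1,796.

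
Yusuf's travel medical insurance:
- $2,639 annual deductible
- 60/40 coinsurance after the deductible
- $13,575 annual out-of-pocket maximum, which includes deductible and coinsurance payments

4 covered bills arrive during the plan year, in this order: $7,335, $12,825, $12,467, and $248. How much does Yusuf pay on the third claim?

Claim 1 — $7,335: $2,639 to deductible, leaving $4,696; traveler's 40% is $1,878.40. Traveler owes $4,517.40 (running OOP $4,517.40).
Claim 2 — $12,825: deductible already satisfied, so traveler's share is 40% × $12,825 = $5,130. Traveler pays $5,130; OOP now $9,647.40.
Claim 3 — $12,467: 40% coinsurance on $12,467 = $4,986.80. OOP would hit $14,634.20 > $13,575, so the cap limits the traveler to $13,575 − $9,647.40 = $3,927.60.

$3,927.60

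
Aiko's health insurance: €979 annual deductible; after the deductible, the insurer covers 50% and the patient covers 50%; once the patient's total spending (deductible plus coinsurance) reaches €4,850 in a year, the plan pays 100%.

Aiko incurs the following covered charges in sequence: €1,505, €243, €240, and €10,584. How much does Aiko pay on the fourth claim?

€3,366.50

Claim 1 — €1,505: €979 finishes the deductible; €526 goes to coinsurance; patient's 50% is €263. Patient pays €1,242; OOP now €1,242.
Claim 2 — €243: deductible already satisfied, so patient's share is 50% × €243 = €121.50. Cost to patient: €121.50. OOP to date €1,363.50.
Claim 3 — €240: deductible met; 50% of €240 = €120. Cost to patient: €120. OOP to date €1,483.50.
Claim 4 — €10,584: deductible met; 50% of €10,584 = €5,292. OOP would hit €6,775.50 > €4,850, so the cap limits the patient to €4,850 − €1,483.50 = €3,366.50.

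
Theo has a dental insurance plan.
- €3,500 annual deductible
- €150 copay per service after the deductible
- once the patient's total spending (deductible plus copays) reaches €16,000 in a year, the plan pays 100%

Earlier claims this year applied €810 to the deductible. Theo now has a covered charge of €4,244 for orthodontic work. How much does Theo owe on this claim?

€2,840

Remaining deductible: €3,500 − €810 = €2,690.
The remaining €1,554 (= €4,244 − €2,690) moves to the copay.
Copay on this service: €150.
Patient responsibility before any cap: €2,690 + €150 = €2,840.
Year-to-date out-of-pocket becomes €810 + €2,840 = €3,650, still under the €16,000 maximum, so no cap applies.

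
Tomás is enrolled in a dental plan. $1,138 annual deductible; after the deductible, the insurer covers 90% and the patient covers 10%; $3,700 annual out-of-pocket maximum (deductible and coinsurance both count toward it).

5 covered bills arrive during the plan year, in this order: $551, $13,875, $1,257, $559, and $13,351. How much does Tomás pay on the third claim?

Bill 1, $551: all of it applies to the deductible. Patient pays $551; OOP now $551.
Bill 2, $13,875: deductible takes $587, $13,288 remains; coinsurance $13,288 × 10% = $1,328.80. Cost to patient: $1,915.80. OOP to date $2,466.80.
Bill 3, $1,257: 10% coinsurance on $1,257 = $125.70. Cost to patient: $125.70. OOP to date $2,592.50.

$125.70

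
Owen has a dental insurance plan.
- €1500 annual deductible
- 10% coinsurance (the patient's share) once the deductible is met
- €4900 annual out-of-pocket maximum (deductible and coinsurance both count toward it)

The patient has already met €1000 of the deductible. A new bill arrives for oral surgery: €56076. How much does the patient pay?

€3900

Remaining deductible: €1500 − €1000 = €500.
The remaining €55576 (= €56076 − €500) moves to coinsurance.
10% of €55576 = €5557.60 falls to the patient.
So the patient owes €500 + €5557.60 = €6057.60 before any cap.
That would bring total out-of-pocket to €7057.60, past the €4900 cap. The patient is capped at €4900 − €1000 = €3900 on this claim.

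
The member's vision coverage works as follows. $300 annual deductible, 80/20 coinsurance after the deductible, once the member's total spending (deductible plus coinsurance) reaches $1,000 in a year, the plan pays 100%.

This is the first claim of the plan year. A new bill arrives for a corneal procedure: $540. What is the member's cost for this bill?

Deductible not yet touched, so the first $300 of the bill goes to the deductible.
After the $300 deductible portion, $540 − $300 = $240 is subject to coinsurance.
Member's 20% share of $240 is $48.
Member responsibility before any cap: $300 + $48 = $348.
Total out-of-pocket so far would be $0 + $348 = $348, below the $1,000 cap — no reduction.

$348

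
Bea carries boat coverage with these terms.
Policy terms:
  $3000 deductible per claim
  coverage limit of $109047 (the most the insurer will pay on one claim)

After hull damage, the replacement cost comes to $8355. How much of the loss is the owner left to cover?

$3000

Subtract the deductible: $8355 − $3000 = $5355.
$5355 ≤ $109047, so the limit doesn't bind; insurer pays $5355.
The owner bears the rest of the original loss: $8355 − $5355 = $3000.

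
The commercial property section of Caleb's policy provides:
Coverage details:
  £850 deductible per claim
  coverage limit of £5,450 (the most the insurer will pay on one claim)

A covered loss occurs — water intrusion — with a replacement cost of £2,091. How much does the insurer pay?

£1,241

After the deductible, £2,091 − £850 = £1,241 remains.
That's under the £5,450 cap, so the insurer reimburses the full £1,241.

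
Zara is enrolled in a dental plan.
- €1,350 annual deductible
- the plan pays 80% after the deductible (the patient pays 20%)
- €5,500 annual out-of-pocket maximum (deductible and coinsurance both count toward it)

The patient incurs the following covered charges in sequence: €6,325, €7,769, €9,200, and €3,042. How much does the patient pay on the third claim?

€1,601.20

#1 (€6,325): €1,350 finishes the deductible; €4,975 goes to coinsurance; 20% of €4,975 = €995. Cost to patient: €2,345. OOP to date €2,345.
#2 (€7,769): deductible met; 20% of €7,769 = €1,553.80. Cost to patient: €1,553.80. OOP to date €3,898.80.
#3 (€9,200): 20% coinsurance on €9,200 = €1,840. OOP would hit €5,738.80 > €5,500, so the cap limits the patient to €5,500 − €3,898.80 = €1,601.20.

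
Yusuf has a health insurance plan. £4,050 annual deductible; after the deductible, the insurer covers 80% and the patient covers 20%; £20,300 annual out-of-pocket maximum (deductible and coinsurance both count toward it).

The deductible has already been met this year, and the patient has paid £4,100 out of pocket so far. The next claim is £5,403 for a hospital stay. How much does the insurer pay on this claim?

£4,322.40

The deductible is already satisfied, so the full bill goes to coinsurance.
Coinsurance: £5,403 × 20% = £1,080.60.
Year-to-date out-of-pocket becomes £4,100 + £1,080.60 = £5,180.60, still under the £20,300 maximum, so no cap applies.
The plan picks up £5,403 − £1,080.60 = £4,322.40.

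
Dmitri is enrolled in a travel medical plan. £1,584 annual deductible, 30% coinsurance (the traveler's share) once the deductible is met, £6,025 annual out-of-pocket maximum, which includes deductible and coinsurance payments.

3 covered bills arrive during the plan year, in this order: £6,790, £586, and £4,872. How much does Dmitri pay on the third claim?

£1,461.60

#1 (£6,790): deductible takes £1,584, £5,206 remains; traveler's 30% is £1,561.80. Traveler pays £3,145.80; OOP now £3,145.80.
#2 (£586): deductible met; 30% of £586 = £175.80. Traveler owes £175.80 (running OOP £3,321.60).
#3 (£4,872): deductible met; 30% of £4,872 = £1,461.60. Cost to traveler: £1,461.60. OOP to date £4,783.20.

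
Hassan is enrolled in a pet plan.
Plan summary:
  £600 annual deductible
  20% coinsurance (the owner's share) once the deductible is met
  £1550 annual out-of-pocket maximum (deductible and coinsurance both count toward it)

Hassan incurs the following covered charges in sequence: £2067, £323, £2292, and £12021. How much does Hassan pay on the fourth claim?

£133.60

Claim 1 (£2067): £600 finishes the deductible; £1467 goes to coinsurance; 20% of £1467 = £293.40. Owner pays £893.40; OOP now £893.40.
Claim 2 (£323): deductible already satisfied, so owner's share is 20% × £323 = £64.60. Cost to owner: £64.60. OOP to date £958.
Claim 3 (£2292): deductible already satisfied, so owner's share is 20% × £2292 = £458.40. Owner owes £458.40 (running OOP £1416.40).
Claim 4 (£12021): 20% coinsurance on £12021 = £2404.20. OOP would hit £3820.60 > £1550, so the cap limits the owner to £1550 − £1416.40 = £133.60.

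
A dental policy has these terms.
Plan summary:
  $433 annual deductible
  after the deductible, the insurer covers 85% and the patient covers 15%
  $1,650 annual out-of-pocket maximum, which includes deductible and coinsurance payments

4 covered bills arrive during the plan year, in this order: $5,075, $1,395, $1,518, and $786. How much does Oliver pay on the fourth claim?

$83.75

Bill 1, $5,075: $433 finishes the deductible; $4,642 goes to coinsurance; patient's 15% is $696.30. Patient pays $1,129.30; OOP now $1,129.30.
Bill 2, $1,395: deductible already satisfied, so patient's share is 15% × $1,395 = $209.25. Cost to patient: $209.25. OOP to date $1,338.55.
Bill 3, $1,518: deductible already satisfied, so patient's share is 15% × $1,518 = $227.70. Patient pays $227.70; OOP now $1,566.25.
Bill 4, $786: 15% coinsurance on $786 = $117.90. Adding that to $1,566.25 gives $1,684.15, past the $1,650 cap; patient pays only $1,650 − $1,566.25 = $83.75.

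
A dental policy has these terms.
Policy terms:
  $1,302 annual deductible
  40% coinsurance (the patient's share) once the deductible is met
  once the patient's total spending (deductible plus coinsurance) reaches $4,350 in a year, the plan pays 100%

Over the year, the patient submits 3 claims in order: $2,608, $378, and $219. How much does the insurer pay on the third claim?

Bill 1, $2,608: $1,302 to deductible, leaving $1,306; patient's 40% is $522.40. Cost to patient: $1,824.40. OOP to date $1,824.40. Insurer: $2,608 − $1,824.40 = $783.60.
Bill 2, $378: deductible already satisfied, so patient's share is 40% × $378 = $151.20. Cost to patient: $151.20. OOP to date $1,975.60. Insurer: $378 − $151.20 = $226.80.
Bill 3, $219: deductible already satisfied, so patient's share is 40% × $219 = $87.60. Cost to patient: $87.60. OOP to date $2,063.20. Insurer: $219 − $87.60 = $131.40.

$131.40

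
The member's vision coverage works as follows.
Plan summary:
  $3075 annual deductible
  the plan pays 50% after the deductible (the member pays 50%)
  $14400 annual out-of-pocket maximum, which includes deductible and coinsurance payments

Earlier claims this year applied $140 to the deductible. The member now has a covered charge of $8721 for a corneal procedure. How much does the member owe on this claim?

$5828

Remaining deductible: $3075 − $140 = $2935.
The remaining $5786 (= $8721 − $2935) moves to coinsurance.
Coinsurance: $5786 × 50% = $2893.
So the member owes $2935 + $2893 = $5828 before any cap.
Year-to-date out-of-pocket becomes $140 + $5828 = $5968, still under the $14400 maximum, so no cap applies.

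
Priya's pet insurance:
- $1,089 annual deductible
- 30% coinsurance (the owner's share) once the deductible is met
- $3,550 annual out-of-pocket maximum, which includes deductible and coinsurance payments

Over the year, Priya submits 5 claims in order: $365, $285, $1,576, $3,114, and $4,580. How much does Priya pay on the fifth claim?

Claim 1 ($365): entire amount goes to the deductible. Cost to owner: $365. OOP to date $365.
Claim 2 ($285): all of it applies to the deductible. Owner owes $285 (running OOP $650).
Claim 3 ($1,576): $439 finishes the deductible; $1,137 goes to coinsurance; 30% of $1,137 = $341.10. Owner pays $780.10; OOP now $1,430.10.
Claim 4 ($3,114): deductible met; 30% of $3,114 = $934.20. Owner owes $934.20 (running OOP $2,364.30).
Claim 5 ($4,580): 30% coinsurance on $4,580 = $1,374. OOP would hit $3,738.30 > $3,550, so the cap limits the owner to $3,550 − $2,364.30 = $1,185.70.

$1,185.70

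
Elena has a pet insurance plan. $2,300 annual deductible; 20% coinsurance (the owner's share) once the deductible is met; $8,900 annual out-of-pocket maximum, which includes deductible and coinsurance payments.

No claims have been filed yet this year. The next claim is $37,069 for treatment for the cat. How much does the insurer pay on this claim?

Deductible not yet touched, so the first $2,300 of the bill goes to the deductible.
The remaining $34,769 (= $37,069 − $2,300) moves to coinsurance.
20% of $34,769 = $6,953.80 falls to the owner.
That puts the owner's cost at $2,300 + $6,953.80 = $9,253.80 before any cap.
That would bring total out-of-pocket to $9,253.80, past the $8,900 cap. The owner is capped at $8,900 − $0 = $8,900 on this claim.
Insurer pays the balance: $37,069 − $8,900 = $28,169.

$28,169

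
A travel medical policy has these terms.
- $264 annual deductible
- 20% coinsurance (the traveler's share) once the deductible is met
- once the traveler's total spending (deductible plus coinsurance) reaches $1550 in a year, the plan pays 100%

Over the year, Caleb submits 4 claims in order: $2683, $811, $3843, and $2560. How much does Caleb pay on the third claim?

$640

Claim 1 ($2683): deductible takes $264, $2419 remains; coinsurance $2419 × 20% = $483.80. Traveler pays $747.80; OOP now $747.80.
Claim 2 ($811): deductible met; 20% of $811 = $162.20. Traveler owes $162.20 (running OOP $910).
Claim 3 ($3843): deductible already satisfied, so traveler's share is 20% × $3843 = $768.60. That would push OOP to $1678.60, over the $1550 cap, so traveler pays $1550 − $910 = $640.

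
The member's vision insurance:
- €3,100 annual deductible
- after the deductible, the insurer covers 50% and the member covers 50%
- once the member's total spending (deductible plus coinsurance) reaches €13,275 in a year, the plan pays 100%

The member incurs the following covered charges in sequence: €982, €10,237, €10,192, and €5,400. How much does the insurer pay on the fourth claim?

Claim 1 (€982): all of it applies to the deductible. Member pays €982; OOP now €982. Plan pays €982 − €982 = €0.
Claim 2 (€10,237): €2,118 to deductible, leaving €8,119; coinsurance €8,119 × 50% = €4,059.50. Cost to member: €6,177.50. OOP to date €7,159.50. Insurer: €10,237 − €6,177.50 = €4,059.50.
Claim 3 (€10,192): deductible met; 50% of €10,192 = €5,096. Member owes €5,096 (running OOP €12,255.50). Insurer: €10,192 − €5,096 = €5,096.
Claim 4 (€5,400): deductible already satisfied, so member's share is 50% × €5,400 = €2,700. Adding that to €12,255.50 gives €14,955.50, past the €13,275 cap; member pays only €13,275 − €12,255.50 = €1,019.50. Plan pays €5,400 − €1,019.50 = €4,380.50.

€4,380.50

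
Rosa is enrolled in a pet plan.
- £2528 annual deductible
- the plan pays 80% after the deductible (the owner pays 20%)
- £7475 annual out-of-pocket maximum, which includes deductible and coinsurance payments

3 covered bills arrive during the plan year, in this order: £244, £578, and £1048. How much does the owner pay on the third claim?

£1048

Bill 1, £244: all of it applies to the deductible. Cost to owner: £244. OOP to date £244.
Bill 2, £578: entire amount goes to the deductible. Owner pays £578; OOP now £822.
Bill 3, £1048: entire amount goes to the deductible. Cost to owner: £1048. OOP to date £1870.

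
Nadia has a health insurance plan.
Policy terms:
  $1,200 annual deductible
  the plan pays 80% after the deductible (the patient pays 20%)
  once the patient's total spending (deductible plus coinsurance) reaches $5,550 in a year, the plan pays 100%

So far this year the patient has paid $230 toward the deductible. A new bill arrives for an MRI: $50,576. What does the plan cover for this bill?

$45,256

Remaining deductible: $1,200 − $230 = $970.
The remaining $49,606 (= $50,576 − $970) moves to coinsurance.
Patient's 20% share of $49,606 is $9,921.20.
That puts the patient's cost at $970 + $9,921.20 = $10,891.20 before any cap.
That would bring total out-of-pocket to $11,121.20, past the $5,550 cap. The patient is capped at $5,550 − $230 = $5,320 on this claim.
The plan picks up $50,576 − $5,320 = $45,256.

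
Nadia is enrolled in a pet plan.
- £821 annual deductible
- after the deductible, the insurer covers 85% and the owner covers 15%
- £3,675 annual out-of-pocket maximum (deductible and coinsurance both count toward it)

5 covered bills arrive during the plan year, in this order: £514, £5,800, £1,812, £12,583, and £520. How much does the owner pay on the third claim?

Bill 1, £514: all of it applies to the deductible. Owner pays £514; OOP now £514.
Bill 2, £5,800: £307 to deductible, leaving £5,493; 15% of £5,493 = £823.95. Owner pays £1,130.95; OOP now £1,644.95.
Bill 3, £1,812: deductible met; 15% of £1,812 = £271.80. Owner owes £271.80 (running OOP £1,916.75).

£271.80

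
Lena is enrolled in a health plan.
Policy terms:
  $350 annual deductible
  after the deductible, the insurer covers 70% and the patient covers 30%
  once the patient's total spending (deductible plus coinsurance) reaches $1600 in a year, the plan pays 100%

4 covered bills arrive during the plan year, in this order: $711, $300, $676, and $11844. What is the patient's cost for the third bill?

#1 ($711): $350 finishes the deductible; $361 goes to coinsurance; coinsurance $361 × 30% = $108.30. Cost to patient: $458.30. OOP to date $458.30.
#2 ($300): deductible met; 30% of $300 = $90. Patient pays $90; OOP now $548.30.
#3 ($676): deductible met; 30% of $676 = $202.80. Patient owes $202.80 (running OOP $751.10).

$202.80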